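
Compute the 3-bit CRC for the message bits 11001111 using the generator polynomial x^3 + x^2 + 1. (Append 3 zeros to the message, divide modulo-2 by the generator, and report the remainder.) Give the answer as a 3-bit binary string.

110

Append 3 zeros: 11001111000. Divide by 1101 (XOR where the leading bit is 1):
  pos 0: 1100 XOR 1101 = 0001
  pos 3: 1111 XOR 1101 = 0010
  pos 5: 1010 XOR 1101 = 0111
  pos 6: 1110 XOR 1101 = 0011
Remainder (last 3 bits) = 110. This is the CRC / FCS.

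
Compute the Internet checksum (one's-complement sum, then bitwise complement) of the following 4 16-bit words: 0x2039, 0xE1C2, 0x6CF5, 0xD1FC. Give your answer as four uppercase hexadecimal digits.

One's-complement addition (fold any carry out of bit 15 back into bit 0):
  0x2039 + 0xE1C2 = 0x101FB → wrap carry → 0x01FC
  0x01FC + 0x6CF5 = 0x06EF1
  0x6EF1 + 0xD1FC = 0x140ED → wrap carry → 0x40EE
One's-complement sum = 0x40EE.
Checksum = ~0x40EE & 0xFFFF = 0xBF11.

BF11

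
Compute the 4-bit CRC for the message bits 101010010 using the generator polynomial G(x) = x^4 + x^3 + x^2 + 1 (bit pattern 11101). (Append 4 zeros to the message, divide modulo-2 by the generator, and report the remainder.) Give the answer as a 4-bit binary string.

Append 4 zeros: 1010100100000. Divide by 11101 (XOR where the leading bit is 1):
  pos 0: 10101 XOR 11101 = 01000
  pos 1: 10000 XOR 11101 = 01101
  pos 2: 11010 XOR 11101 = 00111
  pos 4: 11110 XOR 11101 = 00011
  pos 7: 11000 XOR 11101 = 00101
Remainder (last 4 bits) = 1010. This is the CRC / FCS.

1010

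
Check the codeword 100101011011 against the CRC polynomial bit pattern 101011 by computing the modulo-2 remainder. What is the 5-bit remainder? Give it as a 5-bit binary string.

Modulo-2 division of 100101011011 by 101011:
  pos 0: 100101 XOR 101011 = 001110
  pos 2: 111001 XOR 101011 = 010010
  pos 3: 100101 XOR 101011 = 001110
  pos 5: 111001 XOR 101011 = 010010
  pos 6: 100101 XOR 101011 = 001110
Remainder = 01110 (nonzero — an error is detected).

01110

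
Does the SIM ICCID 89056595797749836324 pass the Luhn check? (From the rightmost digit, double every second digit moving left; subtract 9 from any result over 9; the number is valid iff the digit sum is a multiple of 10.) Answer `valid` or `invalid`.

From the right, keep odd positions and double even positions (subtract 9 from any doubled value over 9):
  doubled (positions 2,4,...): 4 3 7 8 5 5 9 3 0 7 → sum 51
  kept (positions 1,3,...): 4 3 3 9 7 9 5 5 5 9 → sum 59
Total = 110.
110 mod 10 = 0, so the number is valid.

valid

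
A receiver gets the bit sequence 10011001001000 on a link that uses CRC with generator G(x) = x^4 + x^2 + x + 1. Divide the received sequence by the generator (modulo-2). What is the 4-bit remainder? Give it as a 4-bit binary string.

0100

Modulo-2 division of 10011001001000 by 10111:
  pos 0: 10011 XOR 10111 = 00100
  pos 2: 10000 XOR 10111 = 00111
  pos 4: 11110 XOR 10111 = 01001
  pos 5: 10010 XOR 10111 = 00101
  pos 7: 10110 XOR 10111 = 00001
Remainder = 0100 (nonzero — an error is detected).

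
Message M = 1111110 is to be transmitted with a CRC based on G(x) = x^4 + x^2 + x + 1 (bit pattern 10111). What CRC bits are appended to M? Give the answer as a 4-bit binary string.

1010

Append 4 zeros: 11111100000. Divide by 10111 (XOR where the leading bit is 1):
  pos 0: 11111 XOR 10111 = 01000
  pos 1: 10001 XOR 10111 = 00110
  pos 3: 11000 XOR 10111 = 01111
  pos 4: 11110 XOR 10111 = 01001
  pos 5: 10010 XOR 10111 = 00101
Remainder (last 4 bits) = 1010. This is the CRC / FCS.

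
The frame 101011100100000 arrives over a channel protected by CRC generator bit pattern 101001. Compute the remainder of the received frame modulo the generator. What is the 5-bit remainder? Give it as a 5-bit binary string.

Modulo-2 division of 101011100100000 by 101001:
  pos 0: 101011 XOR 101001 = 000010
  pos 4: 101001 XOR 101001 = 000000
Remainder = 00000 (zero — the frame passes the CRC check).

00000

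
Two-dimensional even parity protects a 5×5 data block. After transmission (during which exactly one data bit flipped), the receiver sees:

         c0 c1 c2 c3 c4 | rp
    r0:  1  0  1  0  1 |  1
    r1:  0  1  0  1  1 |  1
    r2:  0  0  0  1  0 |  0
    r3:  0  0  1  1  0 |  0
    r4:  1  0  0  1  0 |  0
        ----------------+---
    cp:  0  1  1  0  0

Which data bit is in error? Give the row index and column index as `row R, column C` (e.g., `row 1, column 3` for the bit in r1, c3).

Recompute each row's even parity and compare to rp:
  r0: data parity 1, sent rp 1 → ok
  r1: data parity 1, sent rp 1 → ok
  r2: data parity 1, sent rp 0 → mismatch
  r3: data parity 0, sent rp 0 → ok
  r4: data parity 0, sent rp 0 → ok
Recompute each column's even parity and compare to cp:
  c0: data parity 0, sent cp 0 → ok
  c1: data parity 1, sent cp 1 → ok
  c2: data parity 0, sent cp 1 → mismatch
  c3: data parity 0, sent cp 0 → ok
  c4: data parity 0, sent cp 0 → ok
Exactly one row (r2) and one column (c2) fail → the flipped bit is at their intersection.

row 2, column 2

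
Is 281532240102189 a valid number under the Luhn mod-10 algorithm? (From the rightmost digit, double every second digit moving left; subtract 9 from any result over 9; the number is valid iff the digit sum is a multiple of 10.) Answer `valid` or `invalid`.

From the right, keep odd positions and double even positions (subtract 9 from any doubled value over 9):
  doubled (positions 2,4,...): 7 4 2 8 4 1 7 → sum 33
  kept (positions 1,3,...): 9 1 0 0 2 3 1 2 → sum 18
Total = 51.
51 mod 10 = 1, so the number is invalid.

invalid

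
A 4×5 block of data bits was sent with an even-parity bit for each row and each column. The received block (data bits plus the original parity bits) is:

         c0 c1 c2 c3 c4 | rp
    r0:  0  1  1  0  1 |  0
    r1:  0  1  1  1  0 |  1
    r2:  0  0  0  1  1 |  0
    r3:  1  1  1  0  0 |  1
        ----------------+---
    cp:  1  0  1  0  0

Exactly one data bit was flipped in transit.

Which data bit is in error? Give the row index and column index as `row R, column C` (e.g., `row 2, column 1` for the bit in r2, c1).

row 0, column 1

Recompute each row's even parity and compare to rp:
  r0: data parity 1, sent rp 0 → mismatch
  r1: data parity 1, sent rp 1 → ok
  r2: data parity 0, sent rp 0 → ok
  r3: data parity 1, sent rp 1 → ok
Recompute each column's even parity and compare to cp:
  c0: data parity 1, sent cp 1 → ok
  c1: data parity 1, sent cp 0 → mismatch
  c2: data parity 1, sent cp 1 → ok
  c3: data parity 0, sent cp 0 → ok
  c4: data parity 0, sent cp 0 → ok
Exactly one row (r0) and one column (c1) fail → the flipped bit is at their intersection.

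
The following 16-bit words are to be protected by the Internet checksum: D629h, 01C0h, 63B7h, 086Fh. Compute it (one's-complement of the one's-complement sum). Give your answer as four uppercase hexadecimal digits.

One's-complement addition (fold any carry out of bit 15 back into bit 0):
  0xD629 + 0x01C0 = 0x0D7E9
  0xD7E9 + 0x63B7 = 0x13BA0 → wrap carry → 0x3BA1
  0x3BA1 + 0x086F = 0x04410
One's-complement sum = 0x4410.
Checksum = ~0x4410 & 0xFFFF = 0xBBEF.

BBEF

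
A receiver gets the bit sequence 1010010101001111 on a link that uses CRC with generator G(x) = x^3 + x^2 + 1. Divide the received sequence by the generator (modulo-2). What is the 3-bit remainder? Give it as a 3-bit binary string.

Modulo-2 division of 1010010101001111 by 1101:
  pos 0: 1010 XOR 1101 = 0111
  pos 1: 1110 XOR 1101 = 0011
  pos 3: 1110 XOR 1101 = 0011
  pos 5: 1110 XOR 1101 = 0011
  pos 7: 1110 XOR 1101 = 0011
  pos 9: 1101 XOR 1101 = 0000
Remainder = 111 (nonzero — an error is detected).

111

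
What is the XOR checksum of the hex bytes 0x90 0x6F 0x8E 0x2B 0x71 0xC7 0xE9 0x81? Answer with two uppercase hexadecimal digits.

84

XOR the bytes together:
  start with 0x90
  0x90 ⊕ 0x6F = 0xFF
  0xFF ⊕ 0x8E = 0x71
  0x71 ⊕ 0x2B = 0x5A
  0x5A ⊕ 0x71 = 0x2B
  0x2B ⊕ 0xC7 = 0xEC
  0xEC ⊕ 0xE9 = 0x05
  0x05 ⊕ 0x81 = 0x84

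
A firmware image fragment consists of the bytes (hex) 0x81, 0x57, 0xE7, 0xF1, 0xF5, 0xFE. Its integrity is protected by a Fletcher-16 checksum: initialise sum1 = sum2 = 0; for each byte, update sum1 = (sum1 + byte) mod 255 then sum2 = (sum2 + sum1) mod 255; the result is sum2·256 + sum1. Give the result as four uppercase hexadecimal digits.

1EA7

Running sums (mod 255):
  after byte 0 (0x81): sum1=129, sum2=129
  after byte 1 (0x57): sum1=216, sum2=90
  after byte 2 (0xE7): sum1=192, sum2=27
  after byte 3 (0xF1): sum1=178, sum2=205
  after byte 4 (0xF5): sum1=168, sum2=118
  after byte 5 (0xFE): sum1=167, sum2=30
Checksum = sum2·256 + sum1 = 30·256 + 167 = 7847 = 0x1EA7.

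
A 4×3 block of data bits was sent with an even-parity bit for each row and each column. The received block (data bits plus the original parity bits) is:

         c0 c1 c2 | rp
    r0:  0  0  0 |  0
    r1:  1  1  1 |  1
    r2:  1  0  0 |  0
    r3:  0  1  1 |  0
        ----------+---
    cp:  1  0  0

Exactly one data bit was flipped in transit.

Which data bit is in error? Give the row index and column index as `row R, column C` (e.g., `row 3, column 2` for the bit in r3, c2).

Recompute each row's even parity and compare to rp:
  r0: data parity 0, sent rp 0 → ok
  r1: data parity 1, sent rp 1 → ok
  r2: data parity 1, sent rp 0 → mismatch
  r3: data parity 0, sent rp 0 → ok
Recompute each column's even parity and compare to cp:
  c0: data parity 0, sent cp 1 → mismatch
  c1: data parity 0, sent cp 0 → ok
  c2: data parity 0, sent cp 0 → ok
Exactly one row (r2) and one column (c0) fail → the flipped bit is at their intersection.

row 2, column 0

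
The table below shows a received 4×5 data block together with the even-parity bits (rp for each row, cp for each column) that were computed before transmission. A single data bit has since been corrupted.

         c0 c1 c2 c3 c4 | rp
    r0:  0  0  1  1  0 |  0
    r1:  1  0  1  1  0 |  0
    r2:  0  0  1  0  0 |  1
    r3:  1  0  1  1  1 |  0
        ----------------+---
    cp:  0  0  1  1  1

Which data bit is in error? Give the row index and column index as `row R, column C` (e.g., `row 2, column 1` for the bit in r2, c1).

Recompute each row's even parity and compare to rp:
  r0: data parity 0, sent rp 0 → ok
  r1: data parity 1, sent rp 0 → mismatch
  r2: data parity 1, sent rp 1 → ok
  r3: data parity 0, sent rp 0 → ok
Recompute each column's even parity and compare to cp:
  c0: data parity 0, sent cp 0 → ok
  c1: data parity 0, sent cp 0 → ok
  c2: data parity 0, sent cp 1 → mismatch
  c3: data parity 1, sent cp 1 → ok
  c4: data parity 1, sent cp 1 → ok
Exactly one row (r1) and one column (c2) fail → the flipped bit is at their intersection.

row 1, column 2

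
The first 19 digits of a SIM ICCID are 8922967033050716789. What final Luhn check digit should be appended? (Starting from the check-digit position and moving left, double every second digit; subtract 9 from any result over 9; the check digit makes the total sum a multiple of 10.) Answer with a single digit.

Partial digits right→left: 9 8 7 6 1 7 0 5 0 3 3 0 7 6 9 2 2 9 8
Double every second digit counting from the check-digit position (so the 1st, 3rd, 5th, ... of the partial from the right).
  doubled (with −9 where >9): 9 5 2 0 0 6 5 9 4 7 → sum 47
  kept as-is: 8 6 7 5 3 0 6 2 9 → sum 46
Total = 47 + 46 = 93.
Check digit = (10 − (93 mod 10)) mod 10 = 7.

7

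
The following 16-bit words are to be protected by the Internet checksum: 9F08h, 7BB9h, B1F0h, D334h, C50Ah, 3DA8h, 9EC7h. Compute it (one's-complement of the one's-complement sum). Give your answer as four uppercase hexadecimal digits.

One's-complement addition (fold any carry out of bit 15 back into bit 0):
  0x9F08 + 0x7BB9 = 0x11AC1 → wrap carry → 0x1AC2
  0x1AC2 + 0xB1F0 = 0x0CCB2
  0xCCB2 + 0xD334 = 0x19FE6 → wrap carry → 0x9FE7
  0x9FE7 + 0xC50A = 0x164F1 → wrap carry → 0x64F2
  0x64F2 + 0x3DA8 = 0x0A29A
  0xA29A + 0x9EC7 = 0x14161 → wrap carry → 0x4162
One's-complement sum = 0x4162.
Checksum = ~0x4162 & 0xFFFF = 0xBE9D.

BE9D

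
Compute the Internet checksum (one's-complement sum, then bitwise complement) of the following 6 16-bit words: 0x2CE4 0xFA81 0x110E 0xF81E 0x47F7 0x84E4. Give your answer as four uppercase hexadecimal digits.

0291

One's-complement addition (fold any carry out of bit 15 back into bit 0):
  0x2CE4 + 0xFA81 = 0x12765 → wrap carry → 0x2766
  0x2766 + 0x110E = 0x03874
  0x3874 + 0xF81E = 0x13092 → wrap carry → 0x3093
  0x3093 + 0x47F7 = 0x0788A
  0x788A + 0x84E4 = 0x0FD6E
One's-complement sum = 0xFD6E.
Checksum = ~0xFD6E & 0xFFFF = 0x0291.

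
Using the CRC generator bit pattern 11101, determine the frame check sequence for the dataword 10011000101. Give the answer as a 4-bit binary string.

0111

Append 4 zeros: 100110001010000. Divide by 11101 (XOR where the leading bit is 1):
  pos 0: 10011 XOR 11101 = 01110
  pos 1: 11100 XOR 11101 = 00001
  pos 5: 10010 XOR 11101 = 01111
  pos 6: 11111 XOR 11101 = 00010
  pos 9: 10000 XOR 11101 = 01101
  pos 10: 11010 XOR 11101 = 00111
Remainder (last 4 bits) = 0111. This is the CRC / FCS.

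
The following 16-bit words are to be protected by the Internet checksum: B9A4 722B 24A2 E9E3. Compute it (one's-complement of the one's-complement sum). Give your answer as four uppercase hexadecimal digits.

One's-complement addition (fold any carry out of bit 15 back into bit 0):
  0xB9A4 + 0x722B = 0x12BCF → wrap carry → 0x2BD0
  0x2BD0 + 0x24A2 = 0x05072
  0x5072 + 0xE9E3 = 0x13A55 → wrap carry → 0x3A56
One's-complement sum = 0x3A56.
Checksum = ~0x3A56 & 0xFFFF = 0xC5A9.

C5A9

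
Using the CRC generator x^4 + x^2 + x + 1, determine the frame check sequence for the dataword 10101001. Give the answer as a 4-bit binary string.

Append 4 zeros: 101010010000. Divide by 10111 (XOR where the leading bit is 1):
  pos 0: 10101 XOR 10111 = 00010
  pos 3: 10001 XOR 10111 = 00110
  pos 5: 11000 XOR 10111 = 01111
  pos 6: 11110 XOR 10111 = 01001
  pos 7: 10010 XOR 10111 = 00101
Remainder (last 4 bits) = 0101. This is the CRC / FCS.

0101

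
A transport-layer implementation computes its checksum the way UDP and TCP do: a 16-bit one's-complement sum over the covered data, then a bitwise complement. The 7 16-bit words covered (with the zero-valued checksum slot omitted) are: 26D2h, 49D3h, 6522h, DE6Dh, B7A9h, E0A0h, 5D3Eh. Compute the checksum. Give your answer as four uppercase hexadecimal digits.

5641

One's-complement addition (fold any carry out of bit 15 back into bit 0):
  0x26D2 + 0x49D3 = 0x070A5
  0x70A5 + 0x6522 = 0x0D5C7
  0xD5C7 + 0xDE6D = 0x1B434 → wrap carry → 0xB435
  0xB435 + 0xB7A9 = 0x16BDE → wrap carry → 0x6BDF
  0x6BDF + 0xE0A0 = 0x14C7F → wrap carry → 0x4C80
  0x4C80 + 0x5D3E = 0x0A9BE
One's-complement sum = 0xA9BE.
Checksum = ~0xA9BE & 0xFFFF = 0x5641.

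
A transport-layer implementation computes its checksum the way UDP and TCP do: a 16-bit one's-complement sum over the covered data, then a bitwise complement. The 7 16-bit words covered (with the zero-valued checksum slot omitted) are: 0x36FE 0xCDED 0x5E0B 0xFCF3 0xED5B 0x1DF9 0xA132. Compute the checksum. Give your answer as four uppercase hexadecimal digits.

F38C

One's-complement addition (fold any carry out of bit 15 back into bit 0):
  0x36FE + 0xCDED = 0x104EB → wrap carry → 0x04EC
  0x04EC + 0x5E0B = 0x062F7
  0x62F7 + 0xFCF3 = 0x15FEA → wrap carry → 0x5FEB
  0x5FEB + 0xED5B = 0x14D46 → wrap carry → 0x4D47
  0x4D47 + 0x1DF9 = 0x06B40
  0x6B40 + 0xA132 = 0x10C72 → wrap carry → 0x0C73
One's-complement sum = 0x0C73.
Checksum = ~0x0C73 & 0xFFFF = 0xF38C.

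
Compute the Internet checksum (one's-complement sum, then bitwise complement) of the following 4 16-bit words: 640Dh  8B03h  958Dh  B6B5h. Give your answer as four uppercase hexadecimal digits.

C4AB

One's-complement addition (fold any carry out of bit 15 back into bit 0):
  0x640D + 0x8B03 = 0x0EF10
  0xEF10 + 0x958D = 0x1849D → wrap carry → 0x849E
  0x849E + 0xB6B5 = 0x13B53 → wrap carry → 0x3B54
One's-complement sum = 0x3B54.
Checksum = ~0x3B54 & 0xFFFF = 0xC4AB.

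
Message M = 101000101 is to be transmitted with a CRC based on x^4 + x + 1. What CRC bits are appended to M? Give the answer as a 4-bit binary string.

0111

Append 4 zeros: 1010001010000. Divide by 10011 (XOR where the leading bit is 1):
  pos 0: 10100 XOR 10011 = 00111
  pos 2: 11101 XOR 10011 = 01110
  pos 3: 11100 XOR 10011 = 01111
  pos 4: 11111 XOR 10011 = 01100
  pos 5: 11000 XOR 10011 = 01011
  pos 6: 10110 XOR 10011 = 00101
  pos 8: 10100 XOR 10011 = 00111
Remainder (last 4 bits) = 0111. This is the CRC / FCS.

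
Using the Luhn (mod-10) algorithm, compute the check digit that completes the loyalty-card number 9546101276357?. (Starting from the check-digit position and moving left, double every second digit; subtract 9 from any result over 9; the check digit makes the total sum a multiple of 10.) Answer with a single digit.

9

Partial digits right→left: 7 5 3 6 7 2 1 0 1 6 4 5 9
Double every second digit counting from the check-digit position (so the 1st, 3rd, 5th, ... of the partial from the right).
  doubled (with −9 where >9): 5 6 5 2 2 8 9 → sum 37
  kept as-is: 5 6 2 0 6 5 → sum 24
Total = 37 + 24 = 61.
Check digit = (10 − (61 mod 10)) mod 10 = 9.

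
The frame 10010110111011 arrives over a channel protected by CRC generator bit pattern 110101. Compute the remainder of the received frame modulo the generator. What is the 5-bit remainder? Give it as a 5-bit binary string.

Modulo-2 division of 10010110111011 by 110101:
  pos 0: 100101 XOR 110101 = 010000
  pos 1: 100001 XOR 110101 = 010100
  pos 2: 101000 XOR 110101 = 011101
  pos 3: 111011 XOR 110101 = 001110
  pos 5: 111011 XOR 110101 = 001110
  pos 7: 111001 XOR 110101 = 001100
Remainder = 11001 (nonzero — an error is detected).

11001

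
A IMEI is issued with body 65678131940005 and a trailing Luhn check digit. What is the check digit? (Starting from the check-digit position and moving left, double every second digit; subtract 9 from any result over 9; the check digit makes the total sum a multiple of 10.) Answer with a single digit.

9

Partial digits right→left: 5 0 0 0 4 9 1 3 1 8 7 6 5 6
Double every second digit counting from the check-digit position (so the 1st, 3rd, 5th, ... of the partial from the right).
  doubled (with −9 where >9): 1 0 8 2 2 5 1 → sum 19
  kept as-is: 0 0 9 3 8 6 6 → sum 32
Total = 19 + 32 = 51.
Check digit = (10 − (51 mod 10)) mod 10 = 9.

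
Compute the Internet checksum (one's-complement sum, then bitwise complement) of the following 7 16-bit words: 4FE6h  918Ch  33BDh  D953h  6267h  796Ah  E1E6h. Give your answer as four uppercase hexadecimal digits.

53C3

One's-complement addition (fold any carry out of bit 15 back into bit 0):
  0x4FE6 + 0x918C = 0x0E172
  0xE172 + 0x33BD = 0x1152F → wrap carry → 0x1530
  0x1530 + 0xD953 = 0x0EE83
  0xEE83 + 0x6267 = 0x150EA → wrap carry → 0x50EB
  0x50EB + 0x796A = 0x0CA55
  0xCA55 + 0xE1E6 = 0x1AC3B → wrap carry → 0xAC3C
One's-complement sum = 0xAC3C.
Checksum = ~0xAC3C & 0xFFFF = 0x53C3.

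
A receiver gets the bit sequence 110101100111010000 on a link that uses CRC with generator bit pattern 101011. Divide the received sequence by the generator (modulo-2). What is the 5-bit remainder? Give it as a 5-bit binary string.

Modulo-2 division of 110101100111010000 by 101011:
  pos 0: 110101 XOR 101011 = 011110
  pos 1: 111101 XOR 101011 = 010110
  pos 2: 101100 XOR 101011 = 000111
  pos 5: 111011 XOR 101011 = 010000
  pos 6: 100001 XOR 101011 = 001010
  pos 8: 101001 XOR 101011 = 000010
  pos 12: 100000 XOR 101011 = 001011
Remainder = 01011 (nonzero — an error is detected).

01011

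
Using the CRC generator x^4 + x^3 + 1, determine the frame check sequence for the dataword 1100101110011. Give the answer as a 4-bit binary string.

Append 4 zeros: 11001011100110000. Divide by 11001 (XOR where the leading bit is 1):
  pos 0: 11001 XOR 11001 = 00000
  pos 6: 11100 XOR 11001 = 00101
  pos 8: 10111 XOR 11001 = 01110
  pos 9: 11100 XOR 11001 = 00101
  pos 11: 10100 XOR 11001 = 01101
  pos 12: 11010 XOR 11001 = 00011
Remainder (last 4 bits) = 0011. This is the CRC / FCS.

0011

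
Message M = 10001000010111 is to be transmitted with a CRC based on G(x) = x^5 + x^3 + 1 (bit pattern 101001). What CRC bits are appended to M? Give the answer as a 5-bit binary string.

10001

Append 5 zeros: 1000100001011100000. Divide by 101001 (XOR where the leading bit is 1):
  pos 0: 100010 XOR 101001 = 001011
  pos 2: 101100 XOR 101001 = 000101
  pos 5: 101010 XOR 101001 = 000011
  pos 9: 111110 XOR 101001 = 010111
  pos 10: 101110 XOR 101001 = 000111
  pos 13: 111000 XOR 101001 = 010001
Remainder (last 5 bits) = 10001. This is the CRC / FCS.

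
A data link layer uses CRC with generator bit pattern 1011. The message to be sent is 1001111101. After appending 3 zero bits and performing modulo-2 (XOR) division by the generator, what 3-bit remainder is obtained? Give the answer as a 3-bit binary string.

Append 3 zeros: 1001111101000. Divide by 1011 (XOR where the leading bit is 1):
  pos 0: 1001 XOR 1011 = 0010
  pos 2: 1011 XOR 1011 = 0000
  pos 6: 1101 XOR 1011 = 0110
  pos 7: 1100 XOR 1011 = 0111
  pos 8: 1110 XOR 1011 = 0101
  pos 9: 1010 XOR 1011 = 0001
Remainder (last 3 bits) = 001. This is the CRC / FCS.

001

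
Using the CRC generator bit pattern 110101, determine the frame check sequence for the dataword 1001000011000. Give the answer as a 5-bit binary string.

10001

Append 5 zeros: 100100001100000000. Divide by 110101 (XOR where the leading bit is 1):
  pos 0: 100100 XOR 110101 = 010001
  pos 1: 100010 XOR 110101 = 010111
  pos 2: 101110 XOR 110101 = 011011
  pos 3: 110111 XOR 110101 = 000010
  pos 7: 101000 XOR 110101 = 011101
  pos 8: 111010 XOR 110101 = 001111
  pos 10: 111100 XOR 110101 = 001001
  pos 12: 100100 XOR 110101 = 010001
Remainder (last 5 bits) = 10001. This is the CRC / FCS.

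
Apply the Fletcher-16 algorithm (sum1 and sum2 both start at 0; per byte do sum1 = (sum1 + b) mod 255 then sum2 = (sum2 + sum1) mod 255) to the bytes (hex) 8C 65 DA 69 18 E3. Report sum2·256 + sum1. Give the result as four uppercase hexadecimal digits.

0232

Running sums (mod 255):
  after byte 0 (8C): sum1=140, sum2=140
  after byte 1 (65): sum1=241, sum2=126
  after byte 2 (DA): sum1=204, sum2=75
  after byte 3 (69): sum1=54, sum2=129
  after byte 4 (18): sum1=78, sum2=207
  after byte 5 (E3): sum1=50, sum2=2
Checksum = sum2·256 + sum1 = 2·256 + 50 = 562 = 0x0232.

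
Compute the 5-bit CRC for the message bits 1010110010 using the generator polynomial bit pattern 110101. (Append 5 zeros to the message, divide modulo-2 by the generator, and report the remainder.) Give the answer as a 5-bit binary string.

00111

Append 5 zeros: 101011001000000. Divide by 110101 (XOR where the leading bit is 1):
  pos 0: 101011 XOR 110101 = 011110
  pos 1: 111100 XOR 110101 = 001001
  pos 3: 100101 XOR 110101 = 010000
  pos 4: 100000 XOR 110101 = 010101
  pos 5: 101010 XOR 110101 = 011111
  pos 6: 111110 XOR 110101 = 001011
  pos 8: 101100 XOR 110101 = 011001
  pos 9: 110010 XOR 110101 = 000111
Remainder (last 5 bits) = 00111. This is the CRC / FCS.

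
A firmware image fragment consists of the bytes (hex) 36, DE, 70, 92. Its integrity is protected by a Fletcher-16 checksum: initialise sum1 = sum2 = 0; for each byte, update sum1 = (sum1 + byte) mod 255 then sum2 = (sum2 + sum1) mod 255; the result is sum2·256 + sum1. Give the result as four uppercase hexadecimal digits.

E818

Running sums (mod 255):
  after byte 0 (36): sum1=54, sum2=54
  after byte 1 (DE): sum1=21, sum2=75
  after byte 2 (70): sum1=133, sum2=208
  after byte 3 (92): sum1=24, sum2=232
Checksum = sum2·256 + sum1 = 232·256 + 24 = 59416 = 0xE818.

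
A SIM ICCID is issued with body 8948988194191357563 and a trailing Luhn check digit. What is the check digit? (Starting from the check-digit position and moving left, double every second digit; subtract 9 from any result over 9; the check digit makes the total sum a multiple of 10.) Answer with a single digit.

3

Partial digits right→left: 3 6 5 7 5 3 1 9 1 4 9 1 8 8 9 8 4 9 8
Double every second digit counting from the check-digit position (so the 1st, 3rd, 5th, ... of the partial from the right).
  doubled (with −9 where >9): 6 1 1 2 2 9 7 9 8 7 → sum 52
  kept as-is: 6 7 3 9 4 1 8 8 9 → sum 55
Total = 52 + 55 = 107.
Check digit = (10 − (107 mod 10)) mod 10 = 3.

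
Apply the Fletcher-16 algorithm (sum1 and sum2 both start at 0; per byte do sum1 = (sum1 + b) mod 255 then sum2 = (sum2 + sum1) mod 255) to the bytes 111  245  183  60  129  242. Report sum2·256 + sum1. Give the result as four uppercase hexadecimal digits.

F3CD

Running sums (mod 255):
  after byte 0 (111): sum1=111, sum2=111
  after byte 1 (245): sum1=101, sum2=212
  after byte 2 (183): sum1=29, sum2=241
  after byte 3 (60): sum1=89, sum2=75
  after byte 4 (129): sum1=218, sum2=38
  after byte 5 (242): sum1=205, sum2=243
Checksum = sum2·256 + sum1 = 243·256 + 205 = 62413 = 0xF3CD.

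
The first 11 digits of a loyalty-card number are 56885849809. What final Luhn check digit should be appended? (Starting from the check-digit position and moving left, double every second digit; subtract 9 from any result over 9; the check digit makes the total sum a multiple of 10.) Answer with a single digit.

Partial digits right→left: 9 0 8 9 4 8 5 8 8 6 5
Double every second digit counting from the check-digit position (so the 1st, 3rd, 5th, ... of the partial from the right).
  doubled (with −9 where >9): 9 7 8 1 7 1 → sum 33
  kept as-is: 0 9 8 8 6 → sum 31
Total = 33 + 31 = 64.
Check digit = (10 − (64 mod 10)) mod 10 = 6.

6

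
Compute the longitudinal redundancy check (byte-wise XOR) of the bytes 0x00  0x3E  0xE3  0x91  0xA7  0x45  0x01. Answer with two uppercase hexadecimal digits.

XOR the bytes together:
  start with 0x00
  0x00 ⊕ 0x3E = 0x3E
  0x3E ⊕ 0xE3 = 0xDD
  0xDD ⊕ 0x91 = 0x4C
  0x4C ⊕ 0xA7 = 0xEB
  0xEB ⊕ 0x45 = 0xAE
  0xAE ⊕ 0x01 = 0xAF

AF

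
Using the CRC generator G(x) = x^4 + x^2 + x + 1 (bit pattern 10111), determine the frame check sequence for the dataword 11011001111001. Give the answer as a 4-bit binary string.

1110

Append 4 zeros: 110110011110010000. Divide by 10111 (XOR where the leading bit is 1):
  pos 0: 11011 XOR 10111 = 01100
  pos 1: 11000 XOR 10111 = 01111
  pos 2: 11110 XOR 10111 = 01001
  pos 3: 10011 XOR 10111 = 00100
  pos 5: 10011 XOR 10111 = 00100
  pos 7: 10010 XOR 10111 = 00101
  pos 9: 10101 XOR 10111 = 00010
  pos 12: 10000 XOR 10111 = 00111
Remainder (last 4 bits) = 1110. This is the CRC / FCS.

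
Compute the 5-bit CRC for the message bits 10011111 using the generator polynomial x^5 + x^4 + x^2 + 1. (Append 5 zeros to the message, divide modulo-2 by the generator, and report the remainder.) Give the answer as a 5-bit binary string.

10010

Append 5 zeros: 1001111100000. Divide by 110101 (XOR where the leading bit is 1):
  pos 0: 100111 XOR 110101 = 010010
  pos 1: 100101 XOR 110101 = 010000
  pos 2: 100001 XOR 110101 = 010100
  pos 3: 101000 XOR 110101 = 011101
  pos 4: 111010 XOR 110101 = 001111
  pos 6: 111100 XOR 110101 = 001001
Remainder (last 5 bits) = 10010. This is the CRC / FCS.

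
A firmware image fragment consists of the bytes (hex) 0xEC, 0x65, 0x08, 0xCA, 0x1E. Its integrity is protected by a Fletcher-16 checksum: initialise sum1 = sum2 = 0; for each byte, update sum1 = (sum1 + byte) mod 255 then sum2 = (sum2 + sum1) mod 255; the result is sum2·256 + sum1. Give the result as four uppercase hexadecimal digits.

Running sums (mod 255):
  after byte 0 (0xEC): sum1=236, sum2=236
  after byte 1 (0x65): sum1=82, sum2=63
  after byte 2 (0x08): sum1=90, sum2=153
  after byte 3 (0xCA): sum1=37, sum2=190
  after byte 4 (0x1E): sum1=67, sum2=2
Checksum = sum2·256 + sum1 = 2·256 + 67 = 579 = 0x0243.

0243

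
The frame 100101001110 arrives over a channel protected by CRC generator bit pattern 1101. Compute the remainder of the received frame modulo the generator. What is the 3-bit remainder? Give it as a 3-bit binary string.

000

Modulo-2 division of 100101001110 by 1101:
  pos 0: 1001 XOR 1101 = 0100
  pos 1: 1000 XOR 1101 = 0101
  pos 2: 1011 XOR 1101 = 0110
  pos 3: 1100 XOR 1101 = 0001
  pos 6: 1011 XOR 1101 = 0110
  pos 7: 1101 XOR 1101 = 0000
Remainder = 000 (zero — the frame passes the CRC check).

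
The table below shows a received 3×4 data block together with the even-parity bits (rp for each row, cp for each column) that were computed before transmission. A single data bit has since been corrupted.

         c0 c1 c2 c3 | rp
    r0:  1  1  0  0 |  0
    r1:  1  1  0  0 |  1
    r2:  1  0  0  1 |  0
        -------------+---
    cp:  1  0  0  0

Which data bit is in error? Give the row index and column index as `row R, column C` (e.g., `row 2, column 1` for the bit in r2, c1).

row 1, column 3

Recompute each row's even parity and compare to rp:
  r0: data parity 0, sent rp 0 → ok
  r1: data parity 0, sent rp 1 → mismatch
  r2: data parity 0, sent rp 0 → ok
Recompute each column's even parity and compare to cp:
  c0: data parity 1, sent cp 1 → ok
  c1: data parity 0, sent cp 0 → ok
  c2: data parity 0, sent cp 0 → ok
  c3: data parity 1, sent cp 0 → mismatch
Exactly one row (r1) and one column (c3) fail → the flipped bit is at their intersection.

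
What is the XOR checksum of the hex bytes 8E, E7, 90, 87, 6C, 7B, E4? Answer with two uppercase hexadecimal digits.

8D

XOR the bytes together:
  start with 0x8E
  0x8E ⊕ 0xE7 = 0x69
  0x69 ⊕ 0x90 = 0xF9
  0xF9 ⊕ 0x87 = 0x7E
  0x7E ⊕ 0x6C = 0x12
  0x12 ⊕ 0x7B = 0x69
  0x69 ⊕ 0xE4 = 0x8D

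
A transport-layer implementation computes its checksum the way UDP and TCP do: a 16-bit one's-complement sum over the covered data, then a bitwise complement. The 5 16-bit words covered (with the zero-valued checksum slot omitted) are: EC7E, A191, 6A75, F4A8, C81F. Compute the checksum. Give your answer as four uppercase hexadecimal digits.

4AB1

One's-complement addition (fold any carry out of bit 15 back into bit 0):
  0xEC7E + 0xA191 = 0x18E0F → wrap carry → 0x8E10
  0x8E10 + 0x6A75 = 0x0F885
  0xF885 + 0xF4A8 = 0x1ED2D → wrap carry → 0xED2E
  0xED2E + 0xC81F = 0x1B54D → wrap carry → 0xB54E
One's-complement sum = 0xB54E.
Checksum = ~0xB54E & 0xFFFF = 0x4AB1.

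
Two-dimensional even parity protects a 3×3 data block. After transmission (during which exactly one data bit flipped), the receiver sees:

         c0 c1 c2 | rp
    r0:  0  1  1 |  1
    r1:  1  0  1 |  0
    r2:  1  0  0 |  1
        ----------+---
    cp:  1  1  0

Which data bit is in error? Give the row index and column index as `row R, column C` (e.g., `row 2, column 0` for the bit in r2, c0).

Recompute each row's even parity and compare to rp:
  r0: data parity 0, sent rp 1 → mismatch
  r1: data parity 0, sent rp 0 → ok
  r2: data parity 1, sent rp 1 → ok
Recompute each column's even parity and compare to cp:
  c0: data parity 0, sent cp 1 → mismatch
  c1: data parity 1, sent cp 1 → ok
  c2: data parity 0, sent cp 0 → ok
Exactly one row (r0) and one column (c0) fail → the flipped bit is at their intersection.

row 0, column 0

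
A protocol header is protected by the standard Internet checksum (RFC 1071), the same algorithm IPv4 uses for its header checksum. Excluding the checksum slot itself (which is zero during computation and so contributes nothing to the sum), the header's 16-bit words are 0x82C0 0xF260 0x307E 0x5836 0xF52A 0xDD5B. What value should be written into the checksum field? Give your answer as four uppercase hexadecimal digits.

2FA3

One's-complement addition (fold any carry out of bit 15 back into bit 0):
  0x82C0 + 0xF260 = 0x17520 → wrap carry → 0x7521
  0x7521 + 0x307E = 0x0A59F
  0xA59F + 0x5836 = 0x0FDD5
  0xFDD5 + 0xF52A = 0x1F2FF → wrap carry → 0xF300
  0xF300 + 0xDD5B = 0x1D05B → wrap carry → 0xD05C
One's-complement sum = 0xD05C.
Checksum = ~0xD05C & 0xFFFF = 0x2FA3.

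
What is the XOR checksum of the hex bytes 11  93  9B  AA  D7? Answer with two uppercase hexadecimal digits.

XOR the bytes together:
  start with 0x11
  0x11 ⊕ 0x93 = 0x82
  0x82 ⊕ 0x9B = 0x19
  0x19 ⊕ 0xAA = 0xB3
  0xB3 ⊕ 0xD7 = 0x64

64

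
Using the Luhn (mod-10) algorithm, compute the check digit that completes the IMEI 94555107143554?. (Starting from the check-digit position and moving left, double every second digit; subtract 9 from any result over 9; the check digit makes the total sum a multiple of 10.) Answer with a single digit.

Partial digits right→left: 4 5 5 3 4 1 7 0 1 5 5 5 4 9
Double every second digit counting from the check-digit position (so the 1st, 3rd, 5th, ... of the partial from the right).
  doubled (with −9 where >9): 8 1 8 5 2 1 8 → sum 33
  kept as-is: 5 3 1 0 5 5 9 → sum 28
Total = 33 + 28 = 61.
Check digit = (10 − (61 mod 10)) mod 10 = 9.

9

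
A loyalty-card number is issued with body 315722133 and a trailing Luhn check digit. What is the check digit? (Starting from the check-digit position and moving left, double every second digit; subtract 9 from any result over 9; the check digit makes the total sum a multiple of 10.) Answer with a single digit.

8

Partial digits right→left: 3 3 1 2 2 7 5 1 3
Double every second digit counting from the check-digit position (so the 1st, 3rd, 5th, ... of the partial from the right).
  doubled (with −9 where >9): 6 2 4 1 6 → sum 19
  kept as-is: 3 2 7 1 → sum 13
Total = 19 + 13 = 32.
Check digit = (10 − (32 mod 10)) mod 10 = 8.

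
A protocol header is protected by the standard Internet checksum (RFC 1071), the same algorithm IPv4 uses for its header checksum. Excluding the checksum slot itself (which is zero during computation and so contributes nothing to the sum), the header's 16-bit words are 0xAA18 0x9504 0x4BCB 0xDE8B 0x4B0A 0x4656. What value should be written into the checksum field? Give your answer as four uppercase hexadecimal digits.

052B

One's-complement addition (fold any carry out of bit 15 back into bit 0):
  0xAA18 + 0x9504 = 0x13F1C → wrap carry → 0x3F1D
  0x3F1D + 0x4BCB = 0x08AE8
  0x8AE8 + 0xDE8B = 0x16973 → wrap carry → 0x6974
  0x6974 + 0x4B0A = 0x0B47E
  0xB47E + 0x4656 = 0x0FAD4
One's-complement sum = 0xFAD4.
Checksum = ~0xFAD4 & 0xFFFF = 0x052B.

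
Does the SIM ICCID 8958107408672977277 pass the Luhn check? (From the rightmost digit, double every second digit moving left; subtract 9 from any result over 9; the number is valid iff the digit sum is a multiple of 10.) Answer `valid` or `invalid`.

valid

From the right, keep odd positions and double even positions (subtract 9 from any doubled value over 9):
  doubled (positions 2,4,...): 5 5 9 5 7 8 0 7 9 → sum 55
  kept (positions 1,3,...): 7 2 7 2 6 0 7 1 5 8 → sum 45
Total = 100.
100 mod 10 = 0, so the number is valid.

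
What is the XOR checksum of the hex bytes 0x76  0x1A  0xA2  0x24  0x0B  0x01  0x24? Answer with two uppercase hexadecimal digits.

C4

XOR the bytes together:
  start with 0x76
  0x76 ⊕ 0x1A = 0x6C
  0x6C ⊕ 0xA2 = 0xCE
  0xCE ⊕ 0x24 = 0xEA
  0xEA ⊕ 0x0B = 0xE1
  0xE1 ⊕ 0x01 = 0xE0
  0xE0 ⊕ 0x24 = 0xC4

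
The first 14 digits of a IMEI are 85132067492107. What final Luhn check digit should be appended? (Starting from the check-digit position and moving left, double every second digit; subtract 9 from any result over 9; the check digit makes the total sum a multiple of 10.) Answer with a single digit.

Partial digits right→left: 7 0 1 2 9 4 7 6 0 2 3 1 5 8
Double every second digit counting from the check-digit position (so the 1st, 3rd, 5th, ... of the partial from the right).
  doubled (with −9 where >9): 5 2 9 5 0 6 1 → sum 28
  kept as-is: 0 2 4 6 2 1 8 → sum 23
Total = 28 + 23 = 51.
Check digit = (10 − (51 mod 10)) mod 10 = 9.

9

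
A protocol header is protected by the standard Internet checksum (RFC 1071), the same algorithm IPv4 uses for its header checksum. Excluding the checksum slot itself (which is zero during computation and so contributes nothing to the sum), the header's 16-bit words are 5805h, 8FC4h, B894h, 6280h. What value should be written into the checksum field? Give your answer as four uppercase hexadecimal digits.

FD20

One's-complement addition (fold any carry out of bit 15 back into bit 0):
  0x5805 + 0x8FC4 = 0x0E7C9
  0xE7C9 + 0xB894 = 0x1A05D → wrap carry → 0xA05E
  0xA05E + 0x6280 = 0x102DE → wrap carry → 0x02DF
One's-complement sum = 0x02DF.
Checksum = ~0x02DF & 0xFFFF = 0xFD20.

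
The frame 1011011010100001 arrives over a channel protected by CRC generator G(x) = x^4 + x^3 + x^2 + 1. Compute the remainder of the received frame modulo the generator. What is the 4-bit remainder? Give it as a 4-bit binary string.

0000

Modulo-2 division of 1011011010100001 by 11101:
  pos 0: 10110 XOR 11101 = 01011
  pos 1: 10111 XOR 11101 = 01010
  pos 2: 10101 XOR 11101 = 01000
  pos 3: 10000 XOR 11101 = 01101
  pos 4: 11011 XOR 11101 = 00110
  pos 6: 11001 XOR 11101 = 00100
  pos 8: 10000 XOR 11101 = 01101
  pos 9: 11010 XOR 11101 = 00111
  pos 11: 11101 XOR 11101 = 00000
Remainder = 0000 (zero — the frame passes the CRC check).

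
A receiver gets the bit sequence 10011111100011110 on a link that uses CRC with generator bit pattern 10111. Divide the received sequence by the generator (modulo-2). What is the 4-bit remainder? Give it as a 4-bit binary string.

0001

Modulo-2 division of 10011111100011110 by 10111:
  pos 0: 10011 XOR 10111 = 00100
  pos 2: 10011 XOR 10111 = 00100
  pos 4: 10011 XOR 10111 = 00100
  pos 6: 10000 XOR 10111 = 00111
  pos 8: 11101 XOR 10111 = 01010
  pos 9: 10101 XOR 10111 = 00010
  pos 12: 10110 XOR 10111 = 00001
Remainder = 0001 (nonzero — an error is detected).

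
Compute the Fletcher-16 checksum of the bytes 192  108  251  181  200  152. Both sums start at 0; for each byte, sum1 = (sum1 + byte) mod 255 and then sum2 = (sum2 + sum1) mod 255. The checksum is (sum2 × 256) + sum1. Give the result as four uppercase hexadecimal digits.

DD40

Running sums (mod 255):
  after byte 0 (192): sum1=192, sum2=192
  after byte 1 (108): sum1=45, sum2=237
  after byte 2 (251): sum1=41, sum2=23
  after byte 3 (181): sum1=222, sum2=245
  after byte 4 (200): sum1=167, sum2=157
  after byte 5 (152): sum1=64, sum2=221
Checksum = sum2·256 + sum1 = 221·256 + 64 = 56640 = 0xDD40.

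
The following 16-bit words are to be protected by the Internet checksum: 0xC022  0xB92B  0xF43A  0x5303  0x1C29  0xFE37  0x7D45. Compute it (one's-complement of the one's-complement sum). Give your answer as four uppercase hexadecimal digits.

A7CC

One's-complement addition (fold any carry out of bit 15 back into bit 0):
  0xC022 + 0xB92B = 0x1794D → wrap carry → 0x794E
  0x794E + 0xF43A = 0x16D88 → wrap carry → 0x6D89
  0x6D89 + 0x5303 = 0x0C08C
  0xC08C + 0x1C29 = 0x0DCB5
  0xDCB5 + 0xFE37 = 0x1DAEC → wrap carry → 0xDAED
  0xDAED + 0x7D45 = 0x15832 → wrap carry → 0x5833
One's-complement sum = 0x5833.
Checksum = ~0x5833 & 0xFFFF = 0xA7CC.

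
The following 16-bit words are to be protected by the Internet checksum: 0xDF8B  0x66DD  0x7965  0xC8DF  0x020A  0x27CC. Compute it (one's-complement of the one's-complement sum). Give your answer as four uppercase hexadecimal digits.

4D7B

One's-complement addition (fold any carry out of bit 15 back into bit 0):
  0xDF8B + 0x66DD = 0x14668 → wrap carry → 0x4669
  0x4669 + 0x7965 = 0x0BFCE
  0xBFCE + 0xC8DF = 0x188AD → wrap carry → 0x88AE
  0x88AE + 0x020A = 0x08AB8
  0x8AB8 + 0x27CC = 0x0B284
One's-complement sum = 0xB284.
Checksum = ~0xB284 & 0xFFFF = 0x4D7B.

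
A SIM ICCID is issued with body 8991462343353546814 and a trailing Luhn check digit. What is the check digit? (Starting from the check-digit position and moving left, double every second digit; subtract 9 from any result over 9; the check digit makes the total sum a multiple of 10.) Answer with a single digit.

0

Partial digits right→left: 4 1 8 6 4 5 3 5 3 3 4 3 2 6 4 1 9 9 8
Double every second digit counting from the check-digit position (so the 1st, 3rd, 5th, ... of the partial from the right).
  doubled (with −9 where >9): 8 7 8 6 6 8 4 8 9 7 → sum 71
  kept as-is: 1 6 5 5 3 3 6 1 9 → sum 39
Total = 71 + 39 = 110.
Check digit = (10 − (110 mod 10)) mod 10 = 0.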